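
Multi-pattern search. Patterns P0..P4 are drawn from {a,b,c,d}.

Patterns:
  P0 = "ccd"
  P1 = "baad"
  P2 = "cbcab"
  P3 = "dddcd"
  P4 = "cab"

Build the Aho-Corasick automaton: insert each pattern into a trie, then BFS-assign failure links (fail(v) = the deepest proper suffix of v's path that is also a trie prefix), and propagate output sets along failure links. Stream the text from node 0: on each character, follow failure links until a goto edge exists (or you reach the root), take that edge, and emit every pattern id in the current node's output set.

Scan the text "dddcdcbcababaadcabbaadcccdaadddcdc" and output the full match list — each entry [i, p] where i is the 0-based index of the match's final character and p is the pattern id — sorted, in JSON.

Construct AC machine:
Trie (insert patterns):
  0='ε' goto b→4 c→1 d→12
  1='c' goto a→17 b→8 c→2
  2='cc' goto d→3
  3='ccd' goto ·  ←P0
  4='b' goto a→5
  5='ba' goto a→6
  6='baa' goto d→7
  7='baad' goto ·  ←P1
  8='cb' goto c→9
  9='cbc' goto a→10
  10='cbca' goto b→11
  11='cbcab' goto ·  ←P2
  12='d' goto d→13
  13='dd' goto d→14
  14='ddd' goto c→15
  15='dddc' goto d→16
  16='dddcd' goto ·  ←P3
  17='ca' goto b→18
  18='cab' goto ·  ←P4

BFS fail/out derivation:
  fail(1) 'c': from fail(0)=0 chase 'c': 0 ⇒ 0;  out=∅∪out(0)=∅
  fail(4) 'b': from fail(0)=0 chase 'b': 0 ⇒ 0;  out=∅∪out(0)=∅
  fail(12) 'd': from fail(0)=0 chase 'd': 0 ⇒ 0;  out=∅∪out(0)=∅
  fail(2) 'cc': from fail(1)=0 chase 'c': 0 ⇒ 1;  out=∅∪out(1)=∅
  fail(5) 'ba': from fail(4)=0 chase 'a': 0 ⇒ 0;  out=∅∪out(0)=∅
  fail(8) 'cb': from fail(1)=0 chase 'b': 0 ⇒ 4;  out=∅∪out(4)=∅
  fail(13) 'dd': from fail(12)=0 chase 'd': 0 ⇒ 12;  out=∅∪out(12)=∅
  fail(17) 'ca': from fail(1)=0 chase 'a': 0 ⇒ 0;  out=∅∪out(0)=∅
  fail(3) 'ccd': from fail(2)=1 chase 'd': 1→0 ⇒ 12;  out={0}∪out(12)={0}
  fail(6) 'baa': from fail(5)=0 chase 'a': 0 ⇒ 0;  out=∅∪out(0)=∅
  fail(9) 'cbc': from fail(8)=4 chase 'c': 4→0 ⇒ 1;  out=∅∪out(1)=∅
  fail(14) 'ddd': from fail(13)=12 chase 'd': 12 ⇒ 13;  out=∅∪out(13)=∅
  fail(18) 'cab': from fail(17)=0 chase 'b': 0 ⇒ 4;  out={4}∪out(4)={4}
  fail(7) 'baad': from fail(6)=0 chase 'd': 0 ⇒ 12;  out={1}∪out(12)={1}
  fail(10) 'cbca': from fail(9)=1 chase 'a': 1 ⇒ 17;  out=∅∪out(17)=∅
  fail(15) 'dddc': from fail(14)=13 chase 'c': 13→12→0 ⇒ 1;  out=∅∪out(1)=∅
  fail(11) 'cbcab': from fail(10)=17 chase 'b': 17 ⇒ 18;  out={2}∪out(18)={2,4}
  fail(16) 'dddcd': from fail(15)=1 chase 'd': 1→0 ⇒ 12;  out={3}∪out(12)={3}

Text stream:
pos 0 'd': at 12
pos 1 'd': at 13
pos 2 'd': at 14
pos 3 'c': at 15
pos 4 'd': at 16  emit P3@[0:4]
pos 5 'c': at 1 (via fail)
pos 6 'b': at 8
pos 7 'c': at 9
pos 8 'a': at 10
pos 9 'b': at 11  emit P2@[5:9],P4@[7:9]
pos 10 'a': at 5 (via fail)
pos 11 'b': at 4 (via fail)
pos 12 'a': at 5
pos 13 'a': at 6
pos 14 'd': at 7  emit P1@[11:14]
pos 15 'c': at 1 (via fail)
pos 16 'a': at 17
pos 17 'b': at 18  emit P4@[15:17]
pos 18 'b': at 4 (via fail)
pos 19 'a': at 5
pos 20 'a': at 6
pos 21 'd': at 7  emit P1@[18:21]
pos 22 'c': at 1 (via fail)
pos 23 'c': at 2
pos 24 'c': at 2 (via fail)
pos 25 'd': at 3  emit P0@[23:25]
pos 26 'a': at 0 (via fail)
pos 27 'a': at 0
pos 28 'd': at 12
pos 29 'd': at 13
pos 30 'd': at 14
pos 31 'c': at 15
pos 32 'd': at 16  emit P3@[28:32]
pos 33 'c': at 1 (via fail)

Matches: [[4,3],[9,2],[9,4],[14,1],[17,4],[21,1],[25,0],[32,3]]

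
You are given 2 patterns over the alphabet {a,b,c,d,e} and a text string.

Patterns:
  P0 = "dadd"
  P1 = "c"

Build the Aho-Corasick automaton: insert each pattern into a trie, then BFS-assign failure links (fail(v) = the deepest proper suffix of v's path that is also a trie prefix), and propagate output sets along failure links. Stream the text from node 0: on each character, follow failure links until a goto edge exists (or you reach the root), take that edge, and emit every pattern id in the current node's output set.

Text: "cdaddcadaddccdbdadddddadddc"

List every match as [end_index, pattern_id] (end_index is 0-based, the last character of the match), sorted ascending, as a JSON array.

Build automaton:
Trie (insert patterns):
  0='ε' goto c→5 d→1
  1='d' goto a→2
  2='da' goto d→3
  3='dad' goto d→4
  4='dadd' goto ·  ←P0
  5='c' goto ·  ←P1

BFS fail/out derivation:
  fail(1) 'd': from fail(0)=0 chase 'd': 0 ⇒ 0;  out=∅∪out(0)=∅
  fail(5) 'c': from fail(0)=0 chase 'c': 0 ⇒ 0;  out={1}∪out(0)={1}
  fail(2) 'da': from fail(1)=0 chase 'a': 0 ⇒ 0;  out=∅∪out(0)=∅
  fail(3) 'dad': from fail(2)=0 chase 'd': 0 ⇒ 1;  out=∅∪out(1)=∅
  fail(4) 'dadd': from fail(3)=1 chase 'd': 1→0 ⇒ 1;  out={0}∪out(1)={0}

Scan:
[0] read 'c'  n0⇒n5  ** P1@[0:0]
[1] read 'd'  n5⇒n1 (via fail)
[2] read 'a'  n1⇒n2
[3] read 'd'  n2⇒n3
[4] read 'd'  n3⇒n4  ** P0@[1:4]
[5] read 'c'  n4⇒n5 (via fail)  ** P1@[5:5]
[6] read 'a'  n5⇒n0 (via fail)
[7] read 'd'  n0⇒n1
[8] read 'a'  n1⇒n2
[9] read 'd'  n2⇒n3
[10] read 'd'  n3⇒n4  ** P0@[7:10]
[11] read 'c'  n4⇒n5 (via fail)  ** P1@[11:11]
[12] read 'c'  n5⇒n5 (via fail)  ** P1@[12:12]
[13] read 'd'  n5⇒n1 (via fail)
[14] read 'b'  n1⇒n0 (via fail)
[15] read 'd'  n0⇒n1
[16] read 'a'  n1⇒n2
[17] read 'd'  n2⇒n3
[18] read 'd'  n3⇒n4  ** P0@[15:18]
[19] read 'd'  n4⇒n1 (via fail)
[20] read 'd'  n1⇒n1 (via fail)
[21] read 'd'  n1⇒n1 (via fail)
[22] read 'a'  n1⇒n2
[23] read 'd'  n2⇒n3
[24] read 'd'  n3⇒n4  ** P0@[21:24]
[25] read 'd'  n4⇒n1 (via fail)
[26] read 'c'  n1⇒n5 (via fail)  ** P1@[26:26]

Result: [[0,1],[4,0],[5,1],[10,0],[11,1],[12,1],[18,0],[24,0],[26,1]]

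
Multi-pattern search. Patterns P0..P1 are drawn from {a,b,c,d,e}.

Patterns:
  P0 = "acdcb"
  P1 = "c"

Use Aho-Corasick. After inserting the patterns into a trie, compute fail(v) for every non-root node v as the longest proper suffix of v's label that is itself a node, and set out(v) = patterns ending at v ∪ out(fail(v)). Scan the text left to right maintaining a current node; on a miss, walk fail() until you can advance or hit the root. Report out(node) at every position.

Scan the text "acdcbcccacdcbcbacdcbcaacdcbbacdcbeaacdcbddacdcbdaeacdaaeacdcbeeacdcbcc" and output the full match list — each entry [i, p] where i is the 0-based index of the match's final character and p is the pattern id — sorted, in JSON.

Build:
Trie (insert patterns):
  n0 'ε': a→1 c→6
  n1 'a': c→2
  n2 'ac': d→3
  n3 'acd': c→4
  n4 'acdc': b→5
  n5 'acdcb': ·  ←P0
  n6 'c': ·  ←P1

BFS fail/out derivation:
  fail(1) 'a': from fail(0)=0 chase 'a': 0 ⇒ 0;  out=∅∪out(0)=∅
  fail(6) 'c': from fail(0)=0 chase 'c': 0 ⇒ 0;  out={1}∪out(0)={1}
  fail(2) 'ac': from fail(1)=0 chase 'c': 0 ⇒ 6;  out=∅∪out(6)={1}
  fail(3) 'acd': from fail(2)=6 chase 'd': 6→0 ⇒ 0;  out=∅∪out(0)=∅
  fail(4) 'acdc': from fail(3)=0 chase 'c': 0 ⇒ 6;  out=∅∪out(6)={1}
  fail(5) 'acdcb': from fail(4)=6 chase 'b': 6→0 ⇒ 0;  out={0}∪out(0)={0}

Scan:
pos 0 'a': at 1
pos 1 'c': at 2  → match P1@[1:1]
pos 2 'd': at 3
pos 3 'c': at 4  → match P1@[3:3]
pos 4 'b': at 5  → match P0@[0:4]
pos 5 'c': at 6 (via fail)  → match P1@[5:5]
pos 6 'c': at 6 (via fail)  → match P1@[6:6]
pos 7 'c': at 6 (via fail)  → match P1@[7:7]
pos 8 'a': at 1 (via fail)
pos 9 'c': at 2  → match P1@[9:9]
pos 10 'd': at 3
pos 11 'c': at 4  → match P1@[11:11]
pos 12 'b': at 5  → match P0@[8:12]
pos 13 'c': at 6 (via fail)  → match P1@[13:13]
pos 14 'b': at 0 (via fail)
pos 15 'a': at 1
pos 16 'c': at 2  → match P1@[16:16]
pos 17 'd': at 3
pos 18 'c': at 4  → match P1@[18:18]
pos 19 'b': at 5  → match P0@[15:19]
pos 20 'c': at 6 (via fail)  → match P1@[20:20]
pos 21 'a': at 1 (via fail)
pos 22 'a': at 1 (via fail)
pos 23 'c': at 2  → match P1@[23:23]
pos 24 'd': at 3
pos 25 'c': at 4  → match P1@[25:25]
pos 26 'b': at 5  → match P0@[22:26]
pos 27 'b': at 0 (via fail)
pos 28 'a': at 1
pos 29 'c': at 2  → match P1@[29:29]
pos 30 'd': at 3
pos 31 'c': at 4  → match P1@[31:31]
pos 32 'b': at 5  → match P0@[28:32]
pos 33 'e': at 0 (via fail)
pos 34 'a': at 1
pos 35 'a': at 1 (via fail)
pos 36 'c': at 2  → match P1@[36:36]
pos 37 'd': at 3
pos 38 'c': at 4  → match P1@[38:38]
pos 39 'b': at 5  → match P0@[35:39]
pos 40 'd': at 0 (via fail)
pos 41 'd': at 0
pos 42 'a': at 1
pos 43 'c': at 2  → match P1@[43:43]
pos 44 'd': at 3
pos 45 'c': at 4  → match P1@[45:45]
pos 46 'b': at 5  → match P0@[42:46]
pos 47 'd': at 0 (via fail)
pos 48 'a': at 1
pos 49 'e': at 0 (via fail)
pos 50 'a': at 1
pos 51 'c': at 2  → match P1@[51:51]
pos 52 'd': at 3
pos 53 'a': at 1 (via fail)
pos 54 'a': at 1 (via fail)
pos 55 'e': at 0 (via fail)
pos 56 'a': at 1
pos 57 'c': at 2  → match P1@[57:57]
pos 58 'd': at 3
pos 59 'c': at 4  → match P1@[59:59]
pos 60 'b': at 5  → match P0@[56:60]
pos 61 'e': at 0 (via fail)
pos 62 'e': at 0
pos 63 'a': at 1
pos 64 'c': at 2  → match P1@[64:64]
pos 65 'd': at 3
pos 66 'c': at 4  → match P1@[66:66]
pos 67 'b': at 5  → match P0@[63:67]
pos 68 'c': at 6 (via fail)  → match P1@[68:68]
pos 69 'c': at 6 (via fail)  → match P1@[69:69]

Result: [[1,1],[3,1],[4,0],[5,1],[6,1],[7,1],[9,1],[11,1],[12,0],[13,1],[16,1],[18,1],[19,0],[20,1],[23,1],[25,1],[26,0],[29,1],[31,1],[32,0],[36,1],[38,1],[39,0],[43,1],[45,1],[46,0],[51,1],[57,1],[59,1],[60,0],[64,1],[66,1],[67,0],[68,1],[69,1]]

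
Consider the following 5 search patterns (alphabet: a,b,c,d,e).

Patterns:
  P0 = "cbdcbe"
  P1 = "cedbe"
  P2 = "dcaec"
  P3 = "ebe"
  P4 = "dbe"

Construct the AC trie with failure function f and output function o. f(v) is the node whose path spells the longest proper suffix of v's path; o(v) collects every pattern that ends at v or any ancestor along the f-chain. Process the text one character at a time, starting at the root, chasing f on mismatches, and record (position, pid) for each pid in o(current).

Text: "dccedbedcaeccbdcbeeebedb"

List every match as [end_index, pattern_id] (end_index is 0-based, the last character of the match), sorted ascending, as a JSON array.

Construct AC machine:
Trie (insert patterns):
  n0 'ε': c→1 d→11 e→16
  n1 'c': b→2 e→7
  n2 'cb': d→3
  n3 'cbd': c→4
  n4 'cbdc': b→5
  n5 'cbdcb': e→6
  n6 'cbdcbe': ·  [P0 ends]
  n7 'ce': d→8
  n8 'ced': b→9
  n9 'cedb': e→10
  n10 'cedbe': ·  [P1 ends]
  n11 'd': b→19 c→12
  n12 'dc': a→13
  n13 'dca': e→14
  n14 'dcae': c→15
  n15 'dcaec': ·  [P2 ends]
  n16 'e': b→17
  n17 'eb': e→18
  n18 'ebe': ·  [P3 ends]
  n19 'db': e→20
  n20 'dbe': ·  [P4 ends]

BFS fail/out derivation:
  fail(1) 'c': from fail(0)=0 chase 'c': 0 ⇒ 0;  out=∅∪out(0)=∅
  fail(11) 'd': from fail(0)=0 chase 'd': 0 ⇒ 0;  out=∅∪out(0)=∅
  fail(16) 'e': from fail(0)=0 chase 'e': 0 ⇒ 0;  out=∅∪out(0)=∅
  fail(2) 'cb': from fail(1)=0 chase 'b': 0 ⇒ 0;  out=∅∪out(0)=∅
  fail(7) 'ce': from fail(1)=0 chase 'e': 0 ⇒ 16;  out=∅∪out(16)=∅
  fail(12) 'dc': from fail(11)=0 chase 'c': 0 ⇒ 1;  out=∅∪out(1)=∅
  fail(17) 'eb': from fail(16)=0 chase 'b': 0 ⇒ 0;  out=∅∪out(0)=∅
  fail(19) 'db': from fail(11)=0 chase 'b': 0 ⇒ 0;  out=∅∪out(0)=∅
  fail(3) 'cbd': from fail(2)=0 chase 'd': 0 ⇒ 11;  out=∅∪out(11)=∅
  fail(8) 'ced': from fail(7)=16 chase 'd': 16→0 ⇒ 11;  out=∅∪out(11)=∅
  fail(13) 'dca': from fail(12)=1 chase 'a': 1→0 ⇒ 0;  out=∅∪out(0)=∅
  fail(18) 'ebe': from fail(17)=0 chase 'e': 0 ⇒ 16;  out={3}∪out(16)={3}
  fail(20) 'dbe': from fail(19)=0 chase 'e': 0 ⇒ 16;  out={4}∪out(16)={4}
  fail(4) 'cbdc': from fail(3)=11 chase 'c': 11 ⇒ 12;  out=∅∪out(12)=∅
  fail(9) 'cedb': from fail(8)=11 chase 'b': 11 ⇒ 19;  out=∅∪out(19)=∅
  fail(14) 'dcae': from fail(13)=0 chase 'e': 0 ⇒ 16;  out=∅∪out(16)=∅
  fail(5) 'cbdcb': from fail(4)=12 chase 'b': 12→1 ⇒ 2;  out=∅∪out(2)=∅
  fail(10) 'cedbe': from fail(9)=19 chase 'e': 19 ⇒ 20;  out={1}∪out(20)={1,4}
  fail(15) 'dcaec': from fail(14)=16 chase 'c': 16→0 ⇒ 1;  out={2}∪out(1)={2}
  fail(6) 'cbdcbe': from fail(5)=2 chase 'e': 2→0 ⇒ 16;  out={0}∪out(16)={0}

Scan:
[0] read 'd'  n0⇒n11
[1] read 'c'  n11⇒n12
[2] read 'c'  n12⇒n1 (via fail)
[3] read 'e'  n1⇒n7
[4] read 'd'  n7⇒n8
[5] read 'b'  n8⇒n9
[6] read 'e'  n9⇒n10  → match P1@[2:6],P4@[4:6]
[7] read 'd'  n10⇒n11 (via fail)
[8] read 'c'  n11⇒n12
[9] read 'a'  n12⇒n13
[10] read 'e'  n13⇒n14
[11] read 'c'  n14⇒n15  → match P2@[7:11]
[12] read 'c'  n15⇒n1 (via fail)
[13] read 'b'  n1⇒n2
[14] read 'd'  n2⇒n3
[15] read 'c'  n3⇒n4
[16] read 'b'  n4⇒n5
[17] read 'e'  n5⇒n6  → match P0@[12:17]
[18] read 'e'  n6⇒n16 (via fail)
[19] read 'e'  n16⇒n16 (via fail)
[20] read 'b'  n16⇒n17
[21] read 'e'  n17⇒n18  → match P3@[19:21]
[22] read 'd'  n18⇒n11 (via fail)
[23] read 'b'  n11⇒n19

All matches (sorted): [[6,1],[6,4],[11,2],[17,0],[21,3]]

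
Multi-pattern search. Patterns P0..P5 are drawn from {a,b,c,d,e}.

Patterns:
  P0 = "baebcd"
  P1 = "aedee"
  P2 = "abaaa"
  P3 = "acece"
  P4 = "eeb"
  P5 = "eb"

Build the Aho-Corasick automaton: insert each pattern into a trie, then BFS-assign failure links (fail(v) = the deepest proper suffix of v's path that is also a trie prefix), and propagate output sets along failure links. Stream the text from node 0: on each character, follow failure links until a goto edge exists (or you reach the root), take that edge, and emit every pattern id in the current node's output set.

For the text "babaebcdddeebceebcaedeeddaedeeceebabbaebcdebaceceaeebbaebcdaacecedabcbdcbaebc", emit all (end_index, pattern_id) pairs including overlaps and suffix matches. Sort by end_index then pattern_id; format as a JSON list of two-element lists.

Build:
Trie (insert patterns):
  n0 'ε': a→7 b→1 e→20
  n1 'b': a→2
  n2 'ba': e→3
  n3 'bae': b→4
  n4 'baeb': c→5
  n5 'baebc': d→6
  n6 'baebcd': ·  ←P0
  n7 'a': b→12 c→16 e→8
  n8 'ae': d→9
  n9 'aed': e→10
  n10 'aede': e→11
  n11 'aedee': ·  ←P1
  n12 'ab': a→13
  n13 'aba': a→14
  n14 'abaa': a→15
  n15 'abaaa': ·  ←P2
  n16 'ac': e→17
  n17 'ace': c→18
  n18 'acec': e→19
  n19 'acece': ·  ←P3
  n20 'e': b→23 e→21
  n21 'ee': b→22
  n22 'eeb': ·  ←P4
  n23 'eb': ·  ←P5

Failure links (BFS by depth):
  fail(1) 'b': from fail(0)=0 chase 'b': 0 ⇒ 0;  out=∅∪out(0)=∅
  fail(7) 'a': from fail(0)=0 chase 'a': 0 ⇒ 0;  out=∅∪out(0)=∅
  fail(20) 'e': from fail(0)=0 chase 'e': 0 ⇒ 0;  out=∅∪out(0)=∅
  fail(2) 'ba': from fail(1)=0 chase 'a': 0 ⇒ 7;  out=∅∪out(7)=∅
  fail(8) 'ae': from fail(7)=0 chase 'e': 0 ⇒ 20;  out=∅∪out(20)=∅
  fail(12) 'ab': from fail(7)=0 chase 'b': 0 ⇒ 1;  out=∅∪out(1)=∅
  fail(16) 'ac': from fail(7)=0 chase 'c': 0 ⇒ 0;  out=∅∪out(0)=∅
  fail(21) 'ee': from fail(20)=0 chase 'e': 0 ⇒ 20;  out=∅∪out(20)=∅
  fail(23) 'eb': from fail(20)=0 chase 'b': 0 ⇒ 1;  out={5}∪out(1)={5}
  fail(3) 'bae': from fail(2)=7 chase 'e': 7 ⇒ 8;  out=∅∪out(8)=∅
  fail(9) 'aed': from fail(8)=20 chase 'd': 20→0 ⇒ 0;  out=∅∪out(0)=∅
  fail(13) 'aba': from fail(12)=1 chase 'a': 1 ⇒ 2;  out=∅∪out(2)=∅
  fail(17) 'ace': from fail(16)=0 chase 'e': 0 ⇒ 20;  out=∅∪out(20)=∅
  fail(22) 'eeb': from fail(21)=20 chase 'b': 20 ⇒ 23;  out={4}∪out(23)={4,5}
  fail(4) 'baeb': from fail(3)=8 chase 'b': 8→20 ⇒ 23;  out=∅∪out(23)={5}
  fail(10) 'aede': from fail(9)=0 chase 'e': 0 ⇒ 20;  out=∅∪out(20)=∅
  fail(14) 'abaa': from fail(13)=2 chase 'a': 2→7→0 ⇒ 7;  out=∅∪out(7)=∅
  fail(18) 'acec': from fail(17)=20 chase 'c': 20→0 ⇒ 0;  out=∅∪out(0)=∅
  fail(5) 'baebc': from fail(4)=23 chase 'c': 23→1→0 ⇒ 0;  out=∅∪out(0)=∅
  fail(11) 'aedee': from fail(10)=20 chase 'e': 20 ⇒ 21;  out={1}∪out(21)={1}
  fail(15) 'abaaa': from fail(14)=7 chase 'a': 7→0 ⇒ 7;  out={2}∪out(7)={2}
  fail(19) 'acece': from fail(18)=0 chase 'e': 0 ⇒ 20;  out={3}∪out(20)={3}
  fail(6) 'baebcd': from fail(5)=0 chase 'd': 0 ⇒ 0;  out={0}∪out(0)={0}

Run:
i=0 'b': node 0→1
i=1 'a': node 1→2
i=2 'b': node 2→12 (fail-walked)
i=3 'a': node 12→13
i=4 'e': node 13→3 (fail-walked)
i=5 'b': node 3→4  emit P5@[4:5]
i=6 'c': node 4→5
i=7 'd': node 5→6  emit P0@[2:7]
i=8 'd': node 6→0 (fail-walked)
i=9 'd': node 0→0
i=10 'e': node 0→20
i=11 'e': node 20→21
i=12 'b': node 21→22  emit P4@[10:12],P5@[11:12]
i=13 'c': node 22→0 (fail-walked)
i=14 'e': node 0→20
i=15 'e': node 20→21
i=16 'b': node 21→22  emit P4@[14:16],P5@[15:16]
i=17 'c': node 22→0 (fail-walked)
i=18 'a': node 0→7
i=19 'e': node 7→8
i=20 'd': node 8→9
i=21 'e': node 9→10
i=22 'e': node 10→11  emit P1@[18:22]
i=23 'd': node 11→0 (fail-walked)
i=24 'd': node 0→0
i=25 'a': node 0→7
i=26 'e': node 7→8
i=27 'd': node 8→9
i=28 'e': node 9→10
i=29 'e': node 10→11  emit P1@[25:29]
i=30 'c': node 11→0 (fail-walked)
i=31 'e': node 0→20
i=32 'e': node 20→21
i=33 'b': node 21→22  emit P4@[31:33],P5@[32:33]
i=34 'a': node 22→2 (fail-walked)
i=35 'b': node 2→12 (fail-walked)
i=36 'b': node 12→1 (fail-walked)
i=37 'a': node 1→2
i=38 'e': node 2→3
i=39 'b': node 3→4  emit P5@[38:39]
i=40 'c': node 4→5
i=41 'd': node 5→6  emit P0@[36:41]
i=42 'e': node 6→20 (fail-walked)
i=43 'b': node 20→23  emit P5@[42:43]
i=44 'a': node 23→2 (fail-walked)
i=45 'c': node 2→16 (fail-walked)
i=46 'e': node 16→17
i=47 'c': node 17→18
i=48 'e': node 18→19  emit P3@[44:48]
i=49 'a': node 19→7 (fail-walked)
i=50 'e': node 7→8
i=51 'e': node 8→21 (fail-walked)
i=52 'b': node 21→22  emit P4@[50:52],P5@[51:52]
i=53 'b': node 22→1 (fail-walked)
i=54 'a': node 1→2
i=55 'e': node 2→3
i=56 'b': node 3→4  emit P5@[55:56]
i=57 'c': node 4→5
i=58 'd': node 5→6  emit P0@[53:58]
i=59 'a': node 6→7 (fail-walked)
i=60 'a': node 7→7 (fail-walked)
i=61 'c': node 7→16
i=62 'e': node 16→17
i=63 'c': node 17→18
i=64 'e': node 18→19  emit P3@[60:64]
i=65 'd': node 19→0 (fail-walked)
i=66 'a': node 0→7
i=67 'b': node 7→12
i=68 'c': node 12→0 (fail-walked)
i=69 'b': node 0→1
i=70 'd': node 1→0 (fail-walked)
i=71 'c': node 0→0
i=72 'b': node 0→1
i=73 'a': node 1→2
i=74 'e': node 2→3
i=75 'b': node 3→4  emit P5@[74:75]
i=76 'c': node 4→5

Result: [[5,5],[7,0],[12,4],[12,5],[16,4],[16,5],[22,1],[29,1],[33,4],[33,5],[39,5],[41,0],[43,5],[48,3],[52,4],[52,5],[56,5],[58,0],[64,3],[75,5]]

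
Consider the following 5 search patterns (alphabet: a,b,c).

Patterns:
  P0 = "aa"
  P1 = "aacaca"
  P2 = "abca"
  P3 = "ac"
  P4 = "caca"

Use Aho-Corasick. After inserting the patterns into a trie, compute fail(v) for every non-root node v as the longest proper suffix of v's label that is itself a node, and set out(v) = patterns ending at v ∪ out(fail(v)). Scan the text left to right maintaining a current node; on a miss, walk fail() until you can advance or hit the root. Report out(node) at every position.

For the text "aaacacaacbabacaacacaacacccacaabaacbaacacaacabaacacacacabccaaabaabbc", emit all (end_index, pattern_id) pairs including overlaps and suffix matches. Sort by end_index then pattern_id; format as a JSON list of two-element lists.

Construct AC machine:
Trie nodes:
  n0 'ε': a→1 c→11
  n1 'a': a→2 b→7 c→10
  n2 'aa': c→3  [P0 ends]
  n3 'aac': a→4
  n4 'aaca': c→5
  n5 'aacac': a→6
  n6 'aacaca': ·  [P1 ends]
  n7 'ab': c→8
  n8 'abc': a→9
  n9 'abca': ·  [P2 ends]
  n10 'ac': ·  [P3 ends]
  n11 'c': a→12
  n12 'ca': c→13
  n13 'cac': a→14
  n14 'caca': ·  [P4 ends]

Failure links (BFS by depth):
  fail(1) 'a': from fail(0)=0 chase 'a': 0 ⇒ 0;  out=∅∪out(0)=∅
  fail(11) 'c': from fail(0)=0 chase 'c': 0 ⇒ 0;  out=∅∪out(0)=∅
  fail(2) 'aa': from fail(1)=0 chase 'a': 0 ⇒ 1;  out={0}∪out(1)={0}
  fail(7) 'ab': from fail(1)=0 chase 'b': 0 ⇒ 0;  out=∅∪out(0)=∅
  fail(10) 'ac': from fail(1)=0 chase 'c': 0 ⇒ 11;  out={3}∪out(11)={3}
  fail(12) 'ca': from fail(11)=0 chase 'a': 0 ⇒ 1;  out=∅∪out(1)=∅
  fail(3) 'aac': from fail(2)=1 chase 'c': 1 ⇒ 10;  out=∅∪out(10)={3}
  fail(8) 'abc': from fail(7)=0 chase 'c': 0 ⇒ 11;  out=∅∪out(11)=∅
  fail(13) 'cac': from fail(12)=1 chase 'c': 1 ⇒ 10;  out=∅∪out(10)={3}
  fail(4) 'aaca': from fail(3)=10 chase 'a': 10→11 ⇒ 12;  out=∅∪out(12)=∅
  fail(9) 'abca': from fail(8)=11 chase 'a': 11 ⇒ 12;  out={2}∪out(12)={2}
  fail(14) 'caca': from fail(13)=10 chase 'a': 10→11 ⇒ 12;  out={4}∪out(12)={4}
  fail(5) 'aacac': from fail(4)=12 chase 'c': 12 ⇒ 13;  out=∅∪out(13)={3}
  fail(6) 'aacaca': from fail(5)=13 chase 'a': 13 ⇒ 14;  out={1}∪out(14)={1,4}

Run:
i=0 'a': node 0→1
i=1 'a': node 1→2  ** P0@[0:1]
i=2 'a': node 2→2 (via fail)  ** P0@[1:2]
i=3 'c': node 2→3  ** P3@[2:3]
i=4 'a': node 3→4
i=5 'c': node 4→5  ** P3@[4:5]
i=6 'a': node 5→6  ** P1@[1:6],P4@[3:6]
i=7 'a': node 6→2 (via fail)  ** P0@[6:7]
i=8 'c': node 2→3  ** P3@[7:8]
i=9 'b': node 3→0 (via fail)
i=10 'a': node 0→1
i=11 'b': node 1→7
i=12 'a': node 7→1 (via fail)
i=13 'c': node 1→10  ** P3@[12:13]
i=14 'a': node 10→12 (via fail)
i=15 'a': node 12→2 (via fail)  ** P0@[14:15]
i=16 'c': node 2→3  ** P3@[15:16]
i=17 'a': node 3→4
i=18 'c': node 4→5  ** P3@[17:18]
i=19 'a': node 5→6  ** P1@[14:19],P4@[16:19]
i=20 'a': node 6→2 (via fail)  ** P0@[19:20]
i=21 'c': node 2→3  ** P3@[20:21]
i=22 'a': node 3→4
i=23 'c': node 4→5  ** P3@[22:23]
i=24 'c': node 5→11 (via fail)
i=25 'c': node 11→11 (via fail)
i=26 'a': node 11→12
i=27 'c': node 12→13  ** P3@[26:27]
i=28 'a': node 13→14  ** P4@[25:28]
i=29 'a': node 14→2 (via fail)  ** P0@[28:29]
i=30 'b': node 2→7 (via fail)
i=31 'a': node 7→1 (via fail)
i=32 'a': node 1→2  ** P0@[31:32]
i=33 'c': node 2→3  ** P3@[32:33]
i=34 'b': node 3→0 (via fail)
i=35 'a': node 0→1
i=36 'a': node 1→2  ** P0@[35:36]
i=37 'c': node 2→3  ** P3@[36:37]
i=38 'a': node 3→4
i=39 'c': node 4→5  ** P3@[38:39]
i=40 'a': node 5→6  ** P1@[35:40],P4@[37:40]
i=41 'a': node 6→2 (via fail)  ** P0@[40:41]
i=42 'c': node 2→3  ** P3@[41:42]
i=43 'a': node 3→4
i=44 'b': node 4→7 (via fail)
i=45 'a': node 7→1 (via fail)
i=46 'a': node 1→2  ** P0@[45:46]
i=47 'c': node 2→3  ** P3@[46:47]
i=48 'a': node 3→4
i=49 'c': node 4→5  ** P3@[48:49]
i=50 'a': node 5→6  ** P1@[45:50],P4@[47:50]
i=51 'c': node 6→13 (via fail)  ** P3@[50:51]
i=52 'a': node 13→14  ** P4@[49:52]
i=53 'c': node 14→13 (via fail)  ** P3@[52:53]
i=54 'a': node 13→14  ** P4@[51:54]
i=55 'b': node 14→7 (via fail)
i=56 'c': node 7→8
i=57 'c': node 8→11 (via fail)
i=58 'a': node 11→12
i=59 'a': node 12→2 (via fail)  ** P0@[58:59]
i=60 'a': node 2→2 (via fail)  ** P0@[59:60]
i=61 'b': node 2→7 (via fail)
i=62 'a': node 7→1 (via fail)
i=63 'a': node 1→2  ** P0@[62:63]
i=64 'b': node 2→7 (via fail)
i=65 'b': node 7→0 (via fail)
i=66 'c': node 0→11

Result: [[1,0],[2,0],[3,3],[5,3],[6,1],[6,4],[7,0],[8,3],[13,3],[15,0],[16,3],[18,3],[19,1],[19,4],[20,0],[21,3],[23,3],[27,3],[28,4],[29,0],[32,0],[33,3],[36,0],[37,3],[39,3],[40,1],[40,4],[41,0],[42,3],[46,0],[47,3],[49,3],[50,1],[50,4],[51,3],[52,4],[53,3],[54,4],[59,0],[60,0],[63,0]]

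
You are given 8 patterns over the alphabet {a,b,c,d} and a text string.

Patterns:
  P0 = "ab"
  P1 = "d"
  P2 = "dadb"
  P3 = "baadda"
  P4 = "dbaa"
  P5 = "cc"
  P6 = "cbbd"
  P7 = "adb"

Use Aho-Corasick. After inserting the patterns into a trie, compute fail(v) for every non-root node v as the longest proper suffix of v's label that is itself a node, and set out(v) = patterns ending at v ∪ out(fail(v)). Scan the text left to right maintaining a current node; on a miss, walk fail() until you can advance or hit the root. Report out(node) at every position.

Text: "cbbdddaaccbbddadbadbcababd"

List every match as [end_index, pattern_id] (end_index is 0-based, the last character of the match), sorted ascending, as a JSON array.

Build:
Trie (insert patterns):
  n0 'ε': a→1 b→7 c→16 d→3
  n1 'a': b→2 d→21
  n2 'ab': ·  ←P0
  n3 'd': a→4 b→13  ←P1
  n4 'da': d→5
  n5 'dad': b→6
  n6 'dadb': ·  ←P2
  n7 'b': a→8
  n8 'ba': a→9
  n9 'baa': d→10
  n10 'baad': d→11
  n11 'baadd': a→12
  n12 'baadda': ·  ←P3
  n13 'db': a→14
  n14 'dba': a→15
  n15 'dbaa': ·  ←P4
  n16 'c': b→18 c→17
  n17 'cc': ·  ←P5
  n18 'cb': b→19
  n19 'cbb': d→20
  n20 'cbbd': ·  ←P6
  n21 'ad': b→22
  n22 'adb': ·  ←P7

Failure links (BFS by depth):
  fail(1) 'a': from fail(0)=0 chase 'a': 0 ⇒ 0;  out=∅∪out(0)=∅
  fail(3) 'd': from fail(0)=0 chase 'd': 0 ⇒ 0;  out={1}∪out(0)={1}
  fail(7) 'b': from fail(0)=0 chase 'b': 0 ⇒ 0;  out=∅∪out(0)=∅
  fail(16) 'c': from fail(0)=0 chase 'c': 0 ⇒ 0;  out=∅∪out(0)=∅
  fail(2) 'ab': from fail(1)=0 chase 'b': 0 ⇒ 7;  out={0}∪out(7)={0}
  fail(4) 'da': from fail(3)=0 chase 'a': 0 ⇒ 1;  out=∅∪out(1)=∅
  fail(8) 'ba': from fail(7)=0 chase 'a': 0 ⇒ 1;  out=∅∪out(1)=∅
  fail(13) 'db': from fail(3)=0 chase 'b': 0 ⇒ 7;  out=∅∪out(7)=∅
  fail(17) 'cc': from fail(16)=0 chase 'c': 0 ⇒ 16;  out={5}∪out(16)={5}
  fail(18) 'cb': from fail(16)=0 chase 'b': 0 ⇒ 7;  out=∅∪out(7)=∅
  fail(21) 'ad': from fail(1)=0 chase 'd': 0 ⇒ 3;  out=∅∪out(3)={1}
  fail(5) 'dad': from fail(4)=1 chase 'd': 1 ⇒ 21;  out=∅∪out(21)={1}
  fail(9) 'baa': from fail(8)=1 chase 'a': 1→0 ⇒ 1;  out=∅∪out(1)=∅
  fail(14) 'dba': from fail(13)=7 chase 'a': 7 ⇒ 8;  out=∅∪out(8)=∅
  fail(19) 'cbb': from fail(18)=7 chase 'b': 7→0 ⇒ 7;  out=∅∪out(7)=∅
  fail(22) 'adb': from fail(21)=3 chase 'b': 3 ⇒ 13;  out={7}∪out(13)={7}
  fail(6) 'dadb': from fail(5)=21 chase 'b': 21 ⇒ 22;  out={2}∪out(22)={2,7}
  fail(10) 'baad': from fail(9)=1 chase 'd': 1 ⇒ 21;  out=∅∪out(21)={1}
  fail(15) 'dbaa': from fail(14)=8 chase 'a': 8 ⇒ 9;  out={4}∪out(9)={4}
  fail(20) 'cbbd': from fail(19)=7 chase 'd': 7→0 ⇒ 3;  out={6}∪out(3)={1,6}
  fail(11) 'baadd': from fail(10)=21 chase 'd': 21→3→0 ⇒ 3;  out=∅∪out(3)={1}
  fail(12) 'baadda': from fail(11)=3 chase 'a': 3 ⇒ 4;  out={3}∪out(4)={3}

Run:
[0] read 'c'  n0⇒n16
[1] read 'b'  n16⇒n18
[2] read 'b'  n18⇒n19
[3] read 'd'  n19⇒n20  → match P1@[3:3],P6@[0:3]
[4] read 'd'  n20⇒n3 (via fail)  → match P1@[4:4]
[5] read 'd'  n3⇒n3 (via fail)  → match P1@[5:5]
[6] read 'a'  n3⇒n4
[7] read 'a'  n4⇒n1 (via fail)
[8] read 'c'  n1⇒n16 (via fail)
[9] read 'c'  n16⇒n17  → match P5@[8:9]
[10] read 'b'  n17⇒n18 (via fail)
[11] read 'b'  n18⇒n19
[12] read 'd'  n19⇒n20  → match P1@[12:12],P6@[9:12]
[13] read 'd'  n20⇒n3 (via fail)  → match P1@[13:13]
[14] read 'a'  n3⇒n4
[15] read 'd'  n4⇒n5  → match P1@[15:15]
[16] read 'b'  n5⇒n6  → match P2@[13:16],P7@[14:16]
[17] read 'a'  n6⇒n14 (via fail)
[18] read 'd'  n14⇒n21 (via fail)  → match P1@[18:18]
[19] read 'b'  n21⇒n22  → match P7@[17:19]
[20] read 'c'  n22⇒n16 (via fail)
[21] read 'a'  n16⇒n1 (via fail)
[22] read 'b'  n1⇒n2  → match P0@[21:22]
[23] read 'a'  n2⇒n8 (via fail)
[24] read 'b'  n8⇒n2 (via fail)  → match P0@[23:24]
[25] read 'd'  n2⇒n3 (via fail)  → match P1@[25:25]

Matches: [[3,1],[3,6],[4,1],[5,1],[9,5],[12,1],[12,6],[13,1],[15,1],[16,2],[16,7],[18,1],[19,7],[22,0],[24,0],[25,1]]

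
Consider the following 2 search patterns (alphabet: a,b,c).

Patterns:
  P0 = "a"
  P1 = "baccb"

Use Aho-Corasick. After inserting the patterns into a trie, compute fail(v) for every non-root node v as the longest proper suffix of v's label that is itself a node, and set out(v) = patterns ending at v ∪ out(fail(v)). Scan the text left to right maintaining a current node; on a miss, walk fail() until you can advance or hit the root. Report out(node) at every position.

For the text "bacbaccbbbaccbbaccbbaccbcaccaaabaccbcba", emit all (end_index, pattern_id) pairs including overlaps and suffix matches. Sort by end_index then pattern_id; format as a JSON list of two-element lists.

Build:
Trie nodes:
  n0 'ε': a→1 b→2
  n1 'a': ·  [P0 ends]
  n2 'b': a→3
  n3 'ba': c→4
  n4 'bac': c→5
  n5 'bacc': b→6
  n6 'baccb': ·  [P1 ends]

BFS fail/out derivation:
  fail(1) 'a': from fail(0)=0 chase 'a': 0 ⇒ 0;  out={0}∪out(0)={0}
  fail(2) 'b': from fail(0)=0 chase 'b': 0 ⇒ 0;  out=∅∪out(0)=∅
  fail(3) 'ba': from fail(2)=0 chase 'a': 0 ⇒ 1;  out=∅∪out(1)={0}
  fail(4) 'bac': from fail(3)=1 chase 'c': 1→0 ⇒ 0;  out=∅∪out(0)=∅
  fail(5) 'bacc': from fail(4)=0 chase 'c': 0 ⇒ 0;  out=∅∪out(0)=∅
  fail(6) 'baccb': from fail(5)=0 chase 'b': 0 ⇒ 2;  out={1}∪out(2)={1}

Scan:
pos 0 'b': at 2
pos 1 'a': at 3  → match P0@[1:1]
pos 2 'c': at 4
pos 3 'b': at 2 (fail-walked)
pos 4 'a': at 3  → match P0@[4:4]
pos 5 'c': at 4
pos 6 'c': at 5
pos 7 'b': at 6  → match P1@[3:7]
pos 8 'b': at 2 (fail-walked)
pos 9 'b': at 2 (fail-walked)
pos 10 'a': at 3  → match P0@[10:10]
pos 11 'c': at 4
pos 12 'c': at 5
pos 13 'b': at 6  → match P1@[9:13]
pos 14 'b': at 2 (fail-walked)
pos 15 'a': at 3  → match P0@[15:15]
pos 16 'c': at 4
pos 17 'c': at 5
pos 18 'b': at 6  → match P1@[14:18]
pos 19 'b': at 2 (fail-walked)
pos 20 'a': at 3  → match P0@[20:20]
pos 21 'c': at 4
pos 22 'c': at 5
pos 23 'b': at 6  → match P1@[19:23]
pos 24 'c': at 0 (fail-walked)
pos 25 'a': at 1  → match P0@[25:25]
pos 26 'c': at 0 (fail-walked)
pos 27 'c': at 0
pos 28 'a': at 1  → match P0@[28:28]
pos 29 'a': at 1 (fail-walked)  → match P0@[29:29]
pos 30 'a': at 1 (fail-walked)  → match P0@[30:30]
pos 31 'b': at 2 (fail-walked)
pos 32 'a': at 3  → match P0@[32:32]
pos 33 'c': at 4
pos 34 'c': at 5
pos 35 'b': at 6  → match P1@[31:35]
pos 36 'c': at 0 (fail-walked)
pos 37 'b': at 2
pos 38 'a': at 3  → match P0@[38:38]

All matches (sorted): [[1,0],[4,0],[7,1],[10,0],[13,1],[15,0],[18,1],[20,0],[23,1],[25,0],[28,0],[29,0],[30,0],[32,0],[35,1],[38,0]]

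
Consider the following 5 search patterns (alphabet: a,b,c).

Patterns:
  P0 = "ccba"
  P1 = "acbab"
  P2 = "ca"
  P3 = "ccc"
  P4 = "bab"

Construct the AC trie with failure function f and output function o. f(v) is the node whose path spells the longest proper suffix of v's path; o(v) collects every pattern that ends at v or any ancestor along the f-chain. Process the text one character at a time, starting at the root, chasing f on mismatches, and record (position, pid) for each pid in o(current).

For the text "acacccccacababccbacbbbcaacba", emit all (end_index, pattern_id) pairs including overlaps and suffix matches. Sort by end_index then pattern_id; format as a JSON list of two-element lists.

Build:
Trie (insert patterns):
  n0 'ε': a→5 b→12 c→1
  n1 'c': a→10 c→2
  n2 'cc': b→3 c→11
  n3 'ccb': a→4
  n4 'ccba': ·  [P0 ends]
  n5 'a': c→6
  n6 'ac': b→7
  n7 'acb': a→8
  n8 'acba': b→9
  n9 'acbab': ·  [P1 ends]
  n10 'ca': ·  [P2 ends]
  n11 'ccc': ·  [P3 ends]
  n12 'b': a→13
  n13 'ba': b→14
  n14 'bab': ·  [P4 ends]

Failure links (BFS by depth):
  n1('c'): parent n0 fail=0; on 'c' 0 → fail=0;  out ∅∪∅=∅
  n5('a'): parent n0 fail=0; on 'a' 0 → fail=0;  out ∅∪∅=∅
  n12('b'): parent n0 fail=0; on 'b' 0 → fail=0;  out ∅∪∅=∅
  n2('cc'): parent n1 fail=0; on 'c' 0 → fail=1;  out ∅∪∅=∅
  n6('ac'): parent n5 fail=0; on 'c' 0 → fail=1;  out ∅∪∅=∅
  n10('ca'): parent n1 fail=0; on 'a' 0 → fail=5;  out {2}∪∅={2}
  n13('ba'): parent n12 fail=0; on 'a' 0 → fail=5;  out ∅∪∅=∅
  n3('ccb'): parent n2 fail=1; on 'b' 1→0 → fail=12;  out ∅∪∅=∅
  n7('acb'): parent n6 fail=1; on 'b' 1→0 → fail=12;  out ∅∪∅=∅
  n11('ccc'): parent n2 fail=1; on 'c' 1 → fail=2;  out {3}∪∅={3}
  n14('bab'): parent n13 fail=5; on 'b' 5→0 → fail=12;  out {4}∪∅={4}
  n4('ccba'): parent n3 fail=12; on 'a' 12 → fail=13;  out {0}∪∅={0}
  n8('acba'): parent n7 fail=12; on 'a' 12 → fail=13;  out ∅∪∅=∅
  n9('acbab'): parent n8 fail=13; on 'b' 13 → fail=14;  out {1}∪{4}={1,4}

Text stream:
i=0 'a': node 0→5
i=1 'c': node 5→6
i=2 'a': node 6→10 ·f  → match P2@[1:2]
i=3 'c': node 10→6 ·f
i=4 'c': node 6→2 ·f
i=5 'c': node 2→11  → match P3@[3:5]
i=6 'c': node 11→11 ·f  → match P3@[4:6]
i=7 'c': node 11→11 ·f  → match P3@[5:7]
i=8 'a': node 11→10 ·f  → match P2@[7:8]
i=9 'c': node 10→6 ·f
i=10 'a': node 6→10 ·f  → match P2@[9:10]
i=11 'b': node 10→12 ·f
i=12 'a': node 12→13
i=13 'b': node 13→14  → match P4@[11:13]
i=14 'c': node 14→1 ·f
i=15 'c': node 1→2
i=16 'b': node 2→3
i=17 'a': node 3→4  → match P0@[14:17]
i=18 'c': node 4→6 ·f
i=19 'b': node 6→7
i=20 'b': node 7→12 ·f
i=21 'b': node 12→12 ·f
i=22 'c': node 12→1 ·f
i=23 'a': node 1→10  → match P2@[22:23]
i=24 'a': node 10→5 ·f
i=25 'c': node 5→6
i=26 'b': node 6→7
i=27 'a': node 7→8

All matches (sorted): [[2,2],[5,3],[6,3],[7,3],[8,2],[10,2],[13,4],[17,0],[23,2]]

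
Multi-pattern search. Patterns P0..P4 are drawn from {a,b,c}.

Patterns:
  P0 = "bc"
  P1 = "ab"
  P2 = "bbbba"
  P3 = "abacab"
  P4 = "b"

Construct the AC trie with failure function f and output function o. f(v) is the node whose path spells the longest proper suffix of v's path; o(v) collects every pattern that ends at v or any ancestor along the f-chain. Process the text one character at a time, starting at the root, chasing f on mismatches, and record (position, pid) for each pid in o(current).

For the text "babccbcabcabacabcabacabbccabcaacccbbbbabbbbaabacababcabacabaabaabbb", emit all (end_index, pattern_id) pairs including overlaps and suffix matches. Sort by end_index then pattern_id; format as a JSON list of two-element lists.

Build:
Trie nodes:
  0='ε' goto a→3 b→1
  1='b' goto b→5 c→2  [P4 ends]
  2='bc' goto ·  [P0 ends]
  3='a' goto b→4
  4='ab' goto a→9  [P1 ends]
  5='bb' goto b→6
  6='bbb' goto b→7
  7='bbbb' goto a→8
  8='bbbba' goto ·  [P2 ends]
  9='aba' goto c→10
  10='abac' goto a→11
  11='abaca' goto b→12
  12='abacab' goto ·  [P3 ends]

BFS fail/out derivation:
  n1('b'): parent n0 fail=0; on 'b' 0 → fail=0;  out {4}∪∅={4}
  n3('a'): parent n0 fail=0; on 'a' 0 → fail=0;  out ∅∪∅=∅
  n2('bc'): parent n1 fail=0; on 'c' 0 → fail=0;  out {0}∪∅={0}
  n4('ab'): parent n3 fail=0; on 'b' 0 → fail=1;  out {1}∪{4}={1,4}
  n5('bb'): parent n1 fail=0; on 'b' 0 → fail=1;  out ∅∪{4}={4}
  n6('bbb'): parent n5 fail=1; on 'b' 1 → fail=5;  out ∅∪{4}={4}
  n9('aba'): parent n4 fail=1; on 'a' 1→0 → fail=3;  out ∅∪∅=∅
  n7('bbbb'): parent n6 fail=5; on 'b' 5 → fail=6;  out ∅∪{4}={4}
  n10('abac'): parent n9 fail=3; on 'c' 3→0 → fail=0;  out ∅∪∅=∅
  n8('bbbba'): parent n7 fail=6; on 'a' 6→5→1→0 → fail=3;  out {2}∪∅={2}
  n11('abaca'): parent n10 fail=0; on 'a' 0 → fail=3;  out ∅∪∅=∅
  n12('abacab'): parent n11 fail=3; on 'b' 3 → fail=4;  out {3}∪{1,4}={1,3,4}

Scan:
[0] read 'b'  n0⇒n1  → match P4@[0:0]
[1] read 'a'  n1⇒n3 (fail-walked)
[2] read 'b'  n3⇒n4  → match P1@[1:2],P4@[2:2]
[3] read 'c'  n4⇒n2 (fail-walked)  → match P0@[2:3]
[4] read 'c'  n2⇒n0 (fail-walked)
[5] read 'b'  n0⇒n1  → match P4@[5:5]
[6] read 'c'  n1⇒n2  → match P0@[5:6]
[7] read 'a'  n2⇒n3 (fail-walked)
[8] read 'b'  n3⇒n4  → match P1@[7:8],P4@[8:8]
[9] read 'c'  n4⇒n2 (fail-walked)  → match P0@[8:9]
[10] read 'a'  n2⇒n3 (fail-walked)
[11] read 'b'  n3⇒n4  → match P1@[10:11],P4@[11:11]
[12] read 'a'  n4⇒n9
[13] read 'c'  n9⇒n10
[14] read 'a'  n10⇒n11
[15] read 'b'  n11⇒n12  → match P1@[14:15],P3@[10:15],P4@[15:15]
[16] read 'c'  n12⇒n2 (fail-walked)  → match P0@[15:16]
[17] read 'a'  n2⇒n3 (fail-walked)
[18] read 'b'  n3⇒n4  → match P1@[17:18],P4@[18:18]
[19] read 'a'  n4⇒n9
[20] read 'c'  n9⇒n10
[21] read 'a'  n10⇒n11
[22] read 'b'  n11⇒n12  → match P1@[21:22],P3@[17:22],P4@[22:22]
[23] read 'b'  n12⇒n5 (fail-walked)  → match P4@[23:23]
[24] read 'c'  n5⇒n2 (fail-walked)  → match P0@[23:24]
[25] read 'c'  n2⇒n0 (fail-walked)
[26] read 'a'  n0⇒n3
[27] read 'b'  n3⇒n4  → match P1@[26:27],P4@[27:27]
[28] read 'c'  n4⇒n2 (fail-walked)  → match P0@[27:28]
[29] read 'a'  n2⇒n3 (fail-walked)
[30] read 'a'  n3⇒n3 (fail-walked)
[31] read 'c'  n3⇒n0 (fail-walked)
[32] read 'c'  n0⇒n0
[33] read 'c'  n0⇒n0
[34] read 'b'  n0⇒n1  → match P4@[34:34]
[35] read 'b'  n1⇒n5  → match P4@[35:35]
[36] read 'b'  n5⇒n6  → match P4@[36:36]
[37] read 'b'  n6⇒n7  → match P4@[37:37]
[38] read 'a'  n7⇒n8  → match P2@[34:38]
[39] read 'b'  n8⇒n4 (fail-walked)  → match P1@[38:39],P4@[39:39]
[40] read 'b'  n4⇒n5 (fail-walked)  → match P4@[40:40]
[41] read 'b'  n5⇒n6  → match P4@[41:41]
[42] read 'b'  n6⇒n7  → match P4@[42:42]
[43] read 'a'  n7⇒n8  → match P2@[39:43]
[44] read 'a'  n8⇒n3 (fail-walked)
[45] read 'b'  n3⇒n4  → match P1@[44:45],P4@[45:45]
[46] read 'a'  n4⇒n9
[47] read 'c'  n9⇒n10
[48] read 'a'  n10⇒n11
[49] read 'b'  n11⇒n12  → match P1@[48:49],P3@[44:49],P4@[49:49]
[50] read 'a'  n12⇒n9 (fail-walked)
[51] read 'b'  n9⇒n4 (fail-walked)  → match P1@[50:51],P4@[51:51]
[52] read 'c'  n4⇒n2 (fail-walked)  → match P0@[51:52]
[53] read 'a'  n2⇒n3 (fail-walked)
[54] read 'b'  n3⇒n4  → match P1@[53:54],P4@[54:54]
[55] read 'a'  n4⇒n9
[56] read 'c'  n9⇒n10
[57] read 'a'  n10⇒n11
[58] read 'b'  n11⇒n12  → match P1@[57:58],P3@[53:58],P4@[58:58]
[59] read 'a'  n12⇒n9 (fail-walked)
[60] read 'a'  n9⇒n3 (fail-walked)
[61] read 'b'  n3⇒n4  → match P1@[60:61],P4@[61:61]
[62] read 'a'  n4⇒n9
[63] read 'a'  n9⇒n3 (fail-walked)
[64] read 'b'  n3⇒n4  → match P1@[63:64],P4@[64:64]
[65] read 'b'  n4⇒n5 (fail-walked)  → match P4@[65:65]
[66] read 'b'  n5⇒n6  → match P4@[66:66]

Result: [[0,4],[2,1],[2,4],[3,0],[5,4],[6,0],[8,1],[8,4],[9,0],[11,1],[11,4],[15,1],[15,3],[15,4],[16,0],[18,1],[18,4],[22,1],[22,3],[22,4],[23,4],[24,0],[27,1],[27,4],[28,0],[34,4],[35,4],[36,4],[37,4],[38,2],[39,1],[39,4],[40,4],[41,4],[42,4],[43,2],[45,1],[45,4],[49,1],[49,3],[49,4],[51,1],[51,4],[52,0],[54,1],[54,4],[58,1],[58,3],[58,4],[61,1],[61,4],[64,1],[64,4],[65,4],[66,4]]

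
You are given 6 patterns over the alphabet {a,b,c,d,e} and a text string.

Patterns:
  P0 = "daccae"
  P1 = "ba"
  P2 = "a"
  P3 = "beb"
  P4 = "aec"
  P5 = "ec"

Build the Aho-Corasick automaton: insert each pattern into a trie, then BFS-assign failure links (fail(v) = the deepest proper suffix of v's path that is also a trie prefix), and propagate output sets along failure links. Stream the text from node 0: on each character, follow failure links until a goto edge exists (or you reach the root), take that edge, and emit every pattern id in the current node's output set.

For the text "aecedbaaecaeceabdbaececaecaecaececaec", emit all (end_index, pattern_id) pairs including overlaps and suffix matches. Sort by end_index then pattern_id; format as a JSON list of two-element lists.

Construct AC machine:
Trie (insert patterns):
  n0 'ε': a→9 b→7 d→1 e→14
  n1 'd': a→2
  n2 'da': c→3
  n3 'dac': c→4
  n4 'dacc': a→5
  n5 'dacca': e→6
  n6 'daccae': ·  ←P0
  n7 'b': a→8 e→10
  n8 'ba': ·  ←P1
  n9 'a': e→12  ←P2
  n10 'be': b→11
  n11 'beb': ·  ←P3
  n12 'ae': c→13
  n13 'aec': ·  ←P4
  n14 'e': c→15
  n15 'ec': ·  ←P5

BFS fail/out derivation:
  n1('d'): parent n0 fail=0; on 'd' 0 → fail=0;  out ∅∪∅=∅
  n7('b'): parent n0 fail=0; on 'b' 0 → fail=0;  out ∅∪∅=∅
  n9('a'): parent n0 fail=0; on 'a' 0 → fail=0;  out {2}∪∅={2}
  n14('e'): parent n0 fail=0; on 'e' 0 → fail=0;  out ∅∪∅=∅
  n2('da'): parent n1 fail=0; on 'a' 0 → fail=9;  out ∅∪{2}={2}
  n8('ba'): parent n7 fail=0; on 'a' 0 → fail=9;  out {1}∪{2}={1,2}
  n10('be'): parent n7 fail=0; on 'e' 0 → fail=14;  out ∅∪∅=∅
  n12('ae'): parent n9 fail=0; on 'e' 0 → fail=14;  out ∅∪∅=∅
  n15('ec'): parent n14 fail=0; on 'c' 0 → fail=0;  out {5}∪∅={5}
  n3('dac'): parent n2 fail=9; on 'c' 9→0 → fail=0;  out ∅∪∅=∅
  n11('beb'): parent n10 fail=14; on 'b' 14→0 → fail=7;  out {3}∪∅={3}
  n13('aec'): parent n12 fail=14; on 'c' 14 → fail=15;  out {4}∪{5}={4,5}
  n4('dacc'): parent n3 fail=0; on 'c' 0 → fail=0;  out ∅∪∅=∅
  n5('dacca'): parent n4 fail=0; on 'a' 0 → fail=9;  out ∅∪{2}={2}
  n6('daccae'): parent n5 fail=9; on 'e' 9 → fail=12;  out {0}∪∅={0}

Run:
i=0 'a': node 0→9  → match P2@[0:0]
i=1 'e': node 9→12
i=2 'c': node 12→13  → match P4@[0:2],P5@[1:2]
i=3 'e': node 13→14 (via fail)
i=4 'd': node 14→1 (via fail)
i=5 'b': node 1→7 (via fail)
i=6 'a': node 7→8  → match P1@[5:6],P2@[6:6]
i=7 'a': node 8→9 (via fail)  → match P2@[7:7]
i=8 'e': node 9→12
i=9 'c': node 12→13  → match P4@[7:9],P5@[8:9]
i=10 'a': node 13→9 (via fail)  → match P2@[10:10]
i=11 'e': node 9→12
i=12 'c': node 12→13  → match P4@[10:12],P5@[11:12]
i=13 'e': node 13→14 (via fail)
i=14 'a': node 14→9 (via fail)  → match P2@[14:14]
i=15 'b': node 9→7 (via fail)
i=16 'd': node 7→1 (via fail)
i=17 'b': node 1→7 (via fail)
i=18 'a': node 7→8  → match P1@[17:18],P2@[18:18]
i=19 'e': node 8→12 (via fail)
i=20 'c': node 12→13  → match P4@[18:20],P5@[19:20]
i=21 'e': node 13→14 (via fail)
i=22 'c': node 14→15  → match P5@[21:22]
i=23 'a': node 15→9 (via fail)  → match P2@[23:23]
i=24 'e': node 9→12
i=25 'c': node 12→13  → match P4@[23:25],P5@[24:25]
i=26 'a': node 13→9 (via fail)  → match P2@[26:26]
i=27 'e': node 9→12
i=28 'c': node 12→13  → match P4@[26:28],P5@[27:28]
i=29 'a': node 13→9 (via fail)  → match P2@[29:29]
i=30 'e': node 9→12
i=31 'c': node 12→13  → match P4@[29:31],P5@[30:31]
i=32 'e': node 13→14 (via fail)
i=33 'c': node 14→15  → match P5@[32:33]
i=34 'a': node 15→9 (via fail)  → match P2@[34:34]
i=35 'e': node 9→12
i=36 'c': node 12→13  → match P4@[34:36],P5@[35:36]

Matches: [[0,2],[2,4],[2,5],[6,1],[6,2],[7,2],[9,4],[9,5],[10,2],[12,4],[12,5],[14,2],[18,1],[18,2],[20,4],[20,5],[22,5],[23,2],[25,4],[25,5],[26,2],[28,4],[28,5],[29,2],[31,4],[31,5],[33,5],[34,2],[36,4],[36,5]]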